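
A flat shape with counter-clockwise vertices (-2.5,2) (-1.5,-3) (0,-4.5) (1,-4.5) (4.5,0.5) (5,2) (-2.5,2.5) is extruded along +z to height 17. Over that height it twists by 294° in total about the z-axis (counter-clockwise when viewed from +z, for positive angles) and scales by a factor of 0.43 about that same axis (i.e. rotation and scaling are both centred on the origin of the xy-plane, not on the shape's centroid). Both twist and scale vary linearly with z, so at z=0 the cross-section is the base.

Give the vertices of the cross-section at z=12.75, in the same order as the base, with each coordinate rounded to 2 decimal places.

Cross-section at z=12.75: (1.83,0.06) (-0.46,1.86) (-1.67,1.96) (-2.11,1.59) (-1.77,-1.89) (-1.43,-2.73) (2.02,-0.16)

t = z/height = 12.75/17 = 0.75
s = 1 + (scale-1)·z/height = 1 + (0.43-1)·12.75/17 = 0.572500
θ = twist·z/height = 294°·12.75/17 = 220.5000° = 3.848451 rad
cos θ = -0.760406, sin θ = -0.649448 (intermediates below are computed at full precision and shown rounded to 5 d.p.)
v1: (-2.5,2) → rotate → (3.19991,0.10281) → ×s → (1.83195,0.05886) → (1.83,0.06)
v2: (-1.5,-3) → rotate → (-0.80774,3.25539) → ×s → (-0.46243,1.86371) → (-0.46,1.86)
v3: (0,-4.5) → rotate → (-2.92252,3.42183) → ×s → (-1.67314,1.95900) → (-1.67,1.96)
v4: (1,-4.5) → rotate → (-3.68292,2.77238) → ×s → (-2.10847,1.58719) → (-2.11,1.59)
v5: (4.5,0.5) → rotate → (-3.09710,-3.30272) → ×s → (-1.77309,-1.89081) → (-1.77,-1.89)
v6: (5,2) → rotate → (-2.50313,-4.76805) → ×s → (-1.43304,-2.72971) → (-1.43,-2.73)
v7: (-2.5,2.5) → rotate → (3.52464,-0.27739) → ×s → (2.01785,-0.15881) → (2.02,-0.16)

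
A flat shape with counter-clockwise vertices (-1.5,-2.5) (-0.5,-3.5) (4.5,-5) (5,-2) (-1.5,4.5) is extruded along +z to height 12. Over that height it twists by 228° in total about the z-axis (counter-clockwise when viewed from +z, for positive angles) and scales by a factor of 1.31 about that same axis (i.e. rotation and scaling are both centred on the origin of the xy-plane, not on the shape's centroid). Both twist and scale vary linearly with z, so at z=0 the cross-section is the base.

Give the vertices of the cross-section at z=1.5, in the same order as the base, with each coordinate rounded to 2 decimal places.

t = z/height = 1.5/12 = 0.125
s = 1 + (scale-1)·z/height = 1 + (1.31-1)·1.5/12 = 1.038750
θ = twist·z/height = 228°·1.5/12 = 28.5000° = 0.497419 rad
cos θ = 0.878817, sin θ = 0.477159 (intermediates below are computed at full precision and shown rounded to 5 d.p.)
v1: (-1.5,-2.5) → rotate → (-0.12533,-2.91278) → ×s → (-0.13019,-3.02565) → (-0.13,-3.03)
v2: (-0.5,-3.5) → rotate → (1.23065,-3.31444) → ×s → (1.27833,-3.44287) → (1.28,-3.44)
v3: (4.5,-5) → rotate → (6.34047,-2.24687) → ×s → (6.58616,-2.33394) → (6.59,-2.33)
v4: (5,-2) → rotate → (5.34840,0.62816) → ×s → (5.55565,0.65250) → (5.56,0.65)
v5: (-1.5,4.5) → rotate → (-3.46544,3.23894) → ×s → (-3.59973,3.36445) → (-3.60,3.36)

Cross-section at z=1.5: (-0.13,-3.03) (1.28,-3.44) (6.59,-2.33) (5.56,0.65) (-3.60,3.36)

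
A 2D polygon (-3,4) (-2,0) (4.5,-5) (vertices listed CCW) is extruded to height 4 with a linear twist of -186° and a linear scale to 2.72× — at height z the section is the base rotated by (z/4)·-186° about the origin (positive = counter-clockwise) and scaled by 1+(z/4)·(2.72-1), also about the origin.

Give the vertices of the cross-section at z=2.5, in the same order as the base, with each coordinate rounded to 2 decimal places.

t = z/height = 2.5/4 = 0.625
s = 1 + (scale-1)·z/height = 1 + (2.72-1)·2.5/4 = 2.075000
θ = twist·z/height = -186°·2.5/4 = -116.2500° = -2.028945 rad
cos θ = -0.442289, sin θ = -0.896873 (intermediates below are computed at full precision and shown rounded to 5 d.p.)
v1: (-3,4) → rotate → (4.91436,0.92146) → ×s → (10.19729,1.91204) → (10.20,1.91)
v2: (-2,0) → rotate → (0.88458,1.79375) → ×s → (1.83550,3.72202) → (1.84,3.72)
v3: (4.5,-5) → rotate → (-6.47466,-1.82448) → ×s → (-13.43493,-3.78580) → (-13.43,-3.79)

Cross-section at z=2.5: (10.20,1.91) (1.84,3.72) (-13.43,-3.79)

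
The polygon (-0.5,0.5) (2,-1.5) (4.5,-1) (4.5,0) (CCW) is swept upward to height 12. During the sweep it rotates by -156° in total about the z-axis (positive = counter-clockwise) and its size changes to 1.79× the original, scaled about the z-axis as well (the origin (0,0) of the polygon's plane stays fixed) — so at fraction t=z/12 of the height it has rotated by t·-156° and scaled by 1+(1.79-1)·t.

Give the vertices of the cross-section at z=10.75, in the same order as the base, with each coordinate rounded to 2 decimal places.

Cross-section at z=10.75: (1.20,-0.10) (-4.26,-0.25) (-6.97,-3.66) (-5.87,-4.97)

t = z/height = 10.75/12 = 0.895833
s = 1 + (scale-1)·z/height = 1 + (1.79-1)·10.75/12 = 1.707708
θ = twist·z/height = -156°·10.75/12 = -139.7500° = -2.439098 rad
cos θ = -0.763232, sin θ = -0.646124 (intermediates below are computed at full precision and shown rounded to 5 d.p.)
v1: (-0.5,0.5) → rotate → (0.70468,-0.05855) → ×s → (1.20338,-0.09999) → (1.20,-0.10)
v2: (2,-1.5) → rotate → (-2.49565,-0.14740) → ×s → (-4.26184,-0.25171) → (-4.26,-0.25)
v3: (4.5,-1) → rotate → (-4.08067,-2.14433) → ×s → (-6.96859,-3.66188) → (-6.97,-3.66)
v4: (4.5,0) → rotate → (-3.43455,-2.90756) → ×s → (-5.86520,-4.96526) → (-5.87,-4.97)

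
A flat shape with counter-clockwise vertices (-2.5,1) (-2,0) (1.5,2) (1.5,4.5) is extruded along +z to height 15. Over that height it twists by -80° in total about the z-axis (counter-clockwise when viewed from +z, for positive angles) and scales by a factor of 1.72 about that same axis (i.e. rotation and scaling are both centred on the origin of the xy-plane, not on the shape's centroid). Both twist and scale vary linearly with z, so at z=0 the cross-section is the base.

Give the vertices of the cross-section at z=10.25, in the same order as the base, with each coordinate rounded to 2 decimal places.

Cross-section at z=10.25: (-0.94,3.91) (-1.73,2.43) (3.73,-0.10) (6.77,2.06)

t = z/height = 10.25/15 = 0.683333
s = 1 + (scale-1)·z/height = 1 + (1.72-1)·10.25/15 = 1.492000
θ = twist·z/height = -80°·10.25/15 = -54.6667° = -0.954113 rad
cos θ = 0.578332, sin θ = -0.815801 (intermediates below are computed at full precision and shown rounded to 5 d.p.)
v1: (-2.5,1) → rotate → (-0.63003,2.61784) → ×s → (-0.94000,3.90581) → (-0.94,3.91)
v2: (-2,0) → rotate → (-1.15666,1.63160) → ×s → (-1.72574,2.43435) → (-1.73,2.43)
v3: (1.5,2) → rotate → (2.49910,-0.06704) → ×s → (3.72866,-0.10002) → (3.73,-0.10)
v4: (1.5,4.5) → rotate → (4.53860,1.37879) → ×s → (6.77160,2.05716) → (6.77,2.06)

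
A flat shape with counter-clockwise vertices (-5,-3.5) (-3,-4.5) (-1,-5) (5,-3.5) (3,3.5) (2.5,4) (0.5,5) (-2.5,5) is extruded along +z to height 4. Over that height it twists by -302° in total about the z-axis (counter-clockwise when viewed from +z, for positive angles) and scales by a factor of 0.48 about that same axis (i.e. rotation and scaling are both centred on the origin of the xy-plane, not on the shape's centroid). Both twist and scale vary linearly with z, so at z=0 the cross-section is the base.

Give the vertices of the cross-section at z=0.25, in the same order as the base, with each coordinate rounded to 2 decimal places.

Cross-section at z=0.25: (-5.67,-1.64) (-4.15,-3.18) (-2.48,-4.26) (3.48,-4.77) (3.84,2.27) (3.54,2.88) (2.02,4.42) (-0.72,5.36)

t = z/height = 0.25/4 = 0.0625
s = 1 + (scale-1)·z/height = 1 + (0.48-1)·0.25/4 = 0.967500
θ = twist·z/height = -302°·0.25/4 = -18.8750° = -0.329431 rad
cos θ = 0.946227, sin θ = -0.323505 (intermediates below are computed at full precision and shown rounded to 5 d.p.)
v1: (-5,-3.5) → rotate → (-5.86340,-1.69427) → ×s → (-5.67284,-1.63921) → (-5.67,-1.64)
v2: (-3,-4.5) → rotate → (-4.29445,-3.28751) → ×s → (-4.15488,-3.18066) → (-4.15,-3.18)
v3: (-1,-5) → rotate → (-2.56375,-4.40763) → ×s → (-2.48043,-4.26438) → (-2.48,-4.26)
v4: (5,-3.5) → rotate → (3.59887,-4.92932) → ×s → (3.48190,-4.76911) → (3.48,-4.77)
v5: (3,3.5) → rotate → (3.97095,2.34128) → ×s → (3.84189,2.26519) → (3.84,2.27)
v6: (2.5,4) → rotate → (3.65958,2.97614) → ×s → (3.54065,2.87942) → (3.54,2.88)
v7: (0.5,5) → rotate → (2.09064,4.56938) → ×s → (2.02269,4.42088) → (2.02,4.42)
v8: (-2.5,5) → rotate → (-0.74804,5.53989) → ×s → (-0.72373,5.35985) → (-0.72,5.36)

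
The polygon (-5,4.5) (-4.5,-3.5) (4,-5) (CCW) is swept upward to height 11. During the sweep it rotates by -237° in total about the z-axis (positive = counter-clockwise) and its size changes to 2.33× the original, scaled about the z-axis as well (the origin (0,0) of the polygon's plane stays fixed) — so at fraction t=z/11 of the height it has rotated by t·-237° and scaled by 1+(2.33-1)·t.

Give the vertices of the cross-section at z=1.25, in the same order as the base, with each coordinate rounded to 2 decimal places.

Cross-section at z=1.25: (-2.79,7.23) (-6.44,-1.25) (1.50,-7.22)

t = z/height = 1.25/11 = 0.113636
s = 1 + (scale-1)·z/height = 1 + (2.33-1)·1.25/11 = 1.151136
θ = twist·z/height = -237°·1.25/11 = -26.9318° = -0.470049 rad
cos θ = 0.891546, sin θ = -0.452930 (intermediates below are computed at full precision and shown rounded to 5 d.p.)
v1: (-5,4.5) → rotate → (-2.41955,6.27661) → ×s → (-2.78523,7.22523) → (-2.79,7.23)
v2: (-4.5,-3.5) → rotate → (-5.59721,-1.08223) → ×s → (-6.44315,-1.24579) → (-6.44,-1.25)
v3: (4,-5) → rotate → (1.30154,-6.26945) → ×s → (1.49824,-7.21699) → (1.50,-7.22)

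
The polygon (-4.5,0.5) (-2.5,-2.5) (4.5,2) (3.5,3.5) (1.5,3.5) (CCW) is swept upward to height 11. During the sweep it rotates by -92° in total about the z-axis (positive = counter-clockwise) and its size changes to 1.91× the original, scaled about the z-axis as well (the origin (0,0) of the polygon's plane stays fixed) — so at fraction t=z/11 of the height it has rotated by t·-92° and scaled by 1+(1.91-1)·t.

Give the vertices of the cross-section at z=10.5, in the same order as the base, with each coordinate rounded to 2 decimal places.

Cross-section at z=10.5: (0.61,8.44) (-4.85,4.49) (4.05,-8.26) (6.78,-6.29) (6.64,-2.55)

t = z/height = 10.5/11 = 0.954545
s = 1 + (scale-1)·z/height = 1 + (1.91-1)·10.5/11 = 1.868636
θ = twist·z/height = -92°·10.5/11 = -87.8182° = -1.532716 rad
cos θ = 0.038071, sin θ = -0.999275 (intermediates below are computed at full precision and shown rounded to 5 d.p.)
v1: (-4.5,0.5) → rotate → (0.32832,4.51577) → ×s → (0.61351,8.43834) → (0.61,8.44)
v2: (-2.5,-2.5) → rotate → (-2.59336,2.40301) → ×s → (-4.84606,4.49035) → (-4.85,4.49)
v3: (4.5,2) → rotate → (2.16987,-4.42060) → ×s → (4.05469,-8.26049) → (4.05,-8.26)
v4: (3.5,3.5) → rotate → (3.63071,-3.36422) → ×s → (6.78448,-6.28649) → (6.78,-6.29)
v5: (1.5,3.5) → rotate → (3.55457,-1.36567) → ×s → (6.64220,-2.55193) → (6.64,-2.55)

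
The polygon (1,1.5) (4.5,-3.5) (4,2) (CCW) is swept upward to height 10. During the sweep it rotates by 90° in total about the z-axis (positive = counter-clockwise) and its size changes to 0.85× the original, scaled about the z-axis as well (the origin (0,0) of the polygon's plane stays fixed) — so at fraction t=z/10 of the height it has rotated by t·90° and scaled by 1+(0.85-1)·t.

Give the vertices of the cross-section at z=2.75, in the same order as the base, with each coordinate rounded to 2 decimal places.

t = z/height = 2.75/10 = 0.275
s = 1 + (scale-1)·z/height = 1 + (0.85-1)·2.75/10 = 0.958750
θ = twist·z/height = 90°·2.75/10 = 24.7500° = 0.431969 rad
cos θ = 0.908143, sin θ = 0.418660 (intermediates below are computed at full precision and shown rounded to 5 d.p.)
v1: (1,1.5) → rotate → (0.28015,1.78087) → ×s → (0.26860,1.70741) → (0.27,1.71)
v2: (4.5,-3.5) → rotate → (5.55195,-1.29453) → ×s → (5.32294,-1.24113) → (5.32,-1.24)
v3: (4,2) → rotate → (2.79525,3.49093) → ×s → (2.67995,3.34692) → (2.68,3.35)

Cross-section at z=2.75: (0.27,1.71) (5.32,-1.24) (2.68,3.35)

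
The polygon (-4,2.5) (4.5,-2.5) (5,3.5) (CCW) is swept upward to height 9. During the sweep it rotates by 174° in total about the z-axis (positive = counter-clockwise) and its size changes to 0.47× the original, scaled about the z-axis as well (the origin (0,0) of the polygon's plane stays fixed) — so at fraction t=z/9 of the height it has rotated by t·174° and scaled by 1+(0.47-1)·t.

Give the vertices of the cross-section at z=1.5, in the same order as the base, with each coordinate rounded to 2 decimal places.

t = z/height = 1.5/9 = 0.166667
s = 1 + (scale-1)·z/height = 1 + (0.47-1)·1.5/9 = 0.911667
θ = twist·z/height = 174°·1.5/9 = 29.0000° = 0.506145 rad
cos θ = 0.874620, sin θ = 0.484810 (intermediates below are computed at full precision and shown rounded to 5 d.p.)
v1: (-4,2.5) → rotate → (-4.71050,0.24731) → ×s → (-4.29441,0.22547) → (-4.29,0.23)
v2: (4.5,-2.5) → rotate → (5.14781,-0.00491) → ×s → (4.69309,-0.00447) → (4.69,0.00)
v3: (5,3.5) → rotate → (2.67626,5.48522) → ×s → (2.43986,5.00069) → (2.44,5.00)

Cross-section at z=1.5: (-4.29,0.23) (4.69,0.00) (2.44,5.00)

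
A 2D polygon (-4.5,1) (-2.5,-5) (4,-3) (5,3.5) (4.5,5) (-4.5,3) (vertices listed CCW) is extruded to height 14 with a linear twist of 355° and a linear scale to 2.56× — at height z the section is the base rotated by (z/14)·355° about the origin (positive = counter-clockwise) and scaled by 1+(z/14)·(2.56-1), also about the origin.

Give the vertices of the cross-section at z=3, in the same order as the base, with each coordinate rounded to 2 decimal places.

t = z/height = 3/14 = 0.214286
s = 1 + (scale-1)·z/height = 1 + (2.56-1)·3/14 = 1.334286
θ = twist·z/height = 355°·3/14 = 76.0714° = 1.327697 rad
cos θ = 0.240712, sin θ = 0.970597 (intermediates below are computed at full precision and shown rounded to 5 d.p.)
v1: (-4.5,1) → rotate → (-2.05380,-4.12697) → ×s → (-2.74036,-5.50656) → (-2.74,-5.51)
v2: (-2.5,-5) → rotate → (4.25120,-3.63005) → ×s → (5.67232,-4.84353) → (5.67,-4.84)
v3: (4,-3) → rotate → (3.87464,3.16025) → ×s → (5.16987,4.21668) → (5.17,4.22)
v4: (5,3.5) → rotate → (-2.19353,5.69548) → ×s → (-2.92679,7.59939) → (-2.93,7.60)
v5: (4.5,5) → rotate → (-3.76978,5.57124) → ×s → (-5.02996,7.43363) → (-5.03,7.43)
v6: (-4.5,3) → rotate → (-3.99499,-3.64555) → ×s → (-5.33046,-4.86420) → (-5.33,-4.86)

Cross-section at z=3: (-2.74,-5.51) (5.67,-4.84) (5.17,4.22) (-2.93,7.60) (-5.03,7.43) (-5.33,-4.86)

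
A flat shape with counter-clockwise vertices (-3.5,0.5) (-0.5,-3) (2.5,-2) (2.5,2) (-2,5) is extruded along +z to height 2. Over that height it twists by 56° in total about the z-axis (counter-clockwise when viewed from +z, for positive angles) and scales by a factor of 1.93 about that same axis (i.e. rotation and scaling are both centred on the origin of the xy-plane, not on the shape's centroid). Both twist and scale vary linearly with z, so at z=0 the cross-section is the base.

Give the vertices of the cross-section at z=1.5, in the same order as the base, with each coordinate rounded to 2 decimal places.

Cross-section at z=1.5: (-4.98,-3.34) (2.78,-4.35) (5.43,0.32) (0.88,5.36) (-8.20,4.04)

t = z/height = 1.5/2 = 0.75
s = 1 + (scale-1)·z/height = 1 + (1.93-1)·1.5/2 = 1.697500
θ = twist·z/height = 56°·1.5/2 = 42.0000° = 0.733038 rad
cos θ = 0.743145, sin θ = 0.669131 (intermediates below are computed at full precision and shown rounded to 5 d.p.)
v1: (-3.5,0.5) → rotate → (-2.93557,-1.97038) → ×s → (-4.98313,-3.34473) → (-4.98,-3.34)
v2: (-0.5,-3) → rotate → (1.63582,-2.56400) → ×s → (2.77680,-4.35239) → (2.78,-4.35)
v3: (2.5,-2) → rotate → (3.19612,0.18654) → ×s → (5.42542,0.31665) → (5.43,0.32)
v4: (2.5,2) → rotate → (0.51960,3.15912) → ×s → (0.88202,5.36260) → (0.88,5.36)
v5: (-2,5) → rotate → (-4.83194,2.37746) → ×s → (-8.20222,4.03574) → (-8.20,4.04)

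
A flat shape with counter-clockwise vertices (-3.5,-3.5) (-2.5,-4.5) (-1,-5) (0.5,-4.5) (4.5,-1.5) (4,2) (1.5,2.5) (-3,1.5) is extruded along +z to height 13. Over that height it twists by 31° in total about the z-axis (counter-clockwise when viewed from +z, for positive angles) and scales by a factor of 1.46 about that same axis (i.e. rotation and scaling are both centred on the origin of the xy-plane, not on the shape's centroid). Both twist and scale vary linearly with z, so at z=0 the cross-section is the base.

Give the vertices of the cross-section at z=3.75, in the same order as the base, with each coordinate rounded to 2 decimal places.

t = z/height = 3.75/13 = 0.288462
s = 1 + (scale-1)·z/height = 1 + (1.46-1)·3.75/13 = 1.132692
θ = twist·z/height = 31°·3.75/13 = 8.9423° = 0.156073 rad
cos θ = 0.987845, sin θ = 0.155440 (intermediates below are computed at full precision and shown rounded to 5 d.p.)
v1: (-3.5,-3.5) → rotate → (-2.91342,-4.00150) → ×s → (-3.30001,-4.53247) → (-3.30,-4.53)
v2: (-2.5,-4.5) → rotate → (-1.77013,-4.83390) → ×s → (-2.00502,-5.47533) → (-2.01,-5.48)
v3: (-1,-5) → rotate → (-0.21065,-5.09467) → ×s → (-0.23860,-5.77069) → (-0.24,-5.77)
v4: (0.5,-4.5) → rotate → (1.19340,-4.36758) → ×s → (1.35176,-4.94713) → (1.35,-4.95)
v5: (4.5,-1.5) → rotate → (4.67846,-0.78229) → ×s → (5.29926,-0.88609) → (5.30,-0.89)
v6: (4,2) → rotate → (3.64050,2.59745) → ×s → (4.12357,2.94211) → (4.12,2.94)
v7: (1.5,2.5) → rotate → (1.09317,2.70277) → ×s → (1.23822,3.06141) → (1.24,3.06)
v8: (-3,1.5) → rotate → (-3.19670,1.01545) → ×s → (-3.62087,1.15019) → (-3.62,1.15)

Cross-section at z=3.75: (-3.30,-4.53) (-2.01,-5.48) (-0.24,-5.77) (1.35,-4.95) (5.30,-0.89) (4.12,2.94) (1.24,3.06) (-3.62,1.15)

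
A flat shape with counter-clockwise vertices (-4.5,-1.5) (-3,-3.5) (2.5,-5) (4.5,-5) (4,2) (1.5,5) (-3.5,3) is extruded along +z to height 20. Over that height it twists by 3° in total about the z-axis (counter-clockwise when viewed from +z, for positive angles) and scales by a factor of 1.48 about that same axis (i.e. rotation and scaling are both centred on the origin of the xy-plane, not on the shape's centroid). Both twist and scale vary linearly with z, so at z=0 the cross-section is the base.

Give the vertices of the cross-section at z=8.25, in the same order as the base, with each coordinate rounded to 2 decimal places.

Cross-section at z=8.25: (-5.35,-1.91) (-3.50,-4.27) (3.12,-5.92) (5.52,-5.87) (4.74,2.50) (1.67,6.03) (-4.27,3.50)

t = z/height = 8.25/20 = 0.4125
s = 1 + (scale-1)·z/height = 1 + (1.48-1)·8.25/20 = 1.198000
θ = twist·z/height = 3°·8.25/20 = 1.2375° = 0.021598 rad
cos θ = 0.999767, sin θ = 0.021597 (intermediates below are computed at full precision and shown rounded to 5 d.p.)
v1: (-4.5,-1.5) → rotate → (-4.46656,-1.59684) → ×s → (-5.35093,-1.91301) → (-5.35,-1.91)
v2: (-3,-3.5) → rotate → (-2.92371,-3.56397) → ×s → (-3.50261,-4.26964) → (-3.50,-4.27)
v3: (2.5,-5) → rotate → (2.60740,-4.94484) → ×s → (3.12367,-5.92392) → (3.12,-5.92)
v4: (4.5,-5) → rotate → (4.60693,-4.90165) → ×s → (5.51911,-5.87217) → (5.52,-5.87)
v5: (4,2) → rotate → (3.95587,2.08592) → ×s → (4.73914,2.49893) → (4.74,2.50)
v6: (1.5,5) → rotate → (1.39167,5.03123) → ×s → (1.66722,6.02741) → (1.67,6.03)
v7: (-3.5,3) → rotate → (-3.56397,2.92371) → ×s → (-4.26964,3.50261) → (-4.27,3.50)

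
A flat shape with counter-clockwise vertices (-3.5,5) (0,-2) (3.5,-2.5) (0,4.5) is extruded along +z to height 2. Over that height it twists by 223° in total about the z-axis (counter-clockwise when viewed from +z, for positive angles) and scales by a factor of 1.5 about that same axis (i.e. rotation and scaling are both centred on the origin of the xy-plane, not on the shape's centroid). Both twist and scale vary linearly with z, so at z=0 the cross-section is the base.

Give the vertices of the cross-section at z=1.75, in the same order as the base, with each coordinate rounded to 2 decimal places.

t = z/height = 1.75/2 = 0.875
s = 1 + (scale-1)·z/height = 1 + (1.5-1)·1.75/2 = 1.437500
θ = twist·z/height = 223°·1.75/2 = 195.1250° = 3.405574 rad
cos θ = -0.965359, sin θ = -0.260926 (intermediates below are computed at full precision and shown rounded to 5 d.p.)
v1: (-3.5,5) → rotate → (4.68338,-3.91355) → ×s → (6.73237,-5.62573) → (6.73,-5.63)
v2: (0,-2) → rotate → (-0.52185,1.93072) → ×s → (-0.75016,2.77541) → (-0.75,2.78)
v3: (3.5,-2.5) → rotate → (-4.03107,1.50016) → ×s → (-5.79466,2.15648) → (-5.79,2.16)
v4: (0,4.5) → rotate → (1.17417,-4.34411) → ×s → (1.68786,-6.24467) → (1.69,-6.24)

Cross-section at z=1.75: (6.73,-5.63) (-0.75,2.78) (-5.79,2.16) (1.69,-6.24)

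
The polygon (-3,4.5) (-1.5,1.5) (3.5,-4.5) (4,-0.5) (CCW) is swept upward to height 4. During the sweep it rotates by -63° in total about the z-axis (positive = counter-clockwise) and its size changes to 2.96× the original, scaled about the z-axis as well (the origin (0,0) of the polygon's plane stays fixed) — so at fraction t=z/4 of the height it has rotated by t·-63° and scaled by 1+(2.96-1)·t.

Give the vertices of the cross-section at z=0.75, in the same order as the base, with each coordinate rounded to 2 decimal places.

Cross-section at z=0.75: (-2.76,6.86) (-1.59,2.43) (3.43,-7.00) (5.21,-1.79)

t = z/height = 0.75/4 = 0.1875
s = 1 + (scale-1)·z/height = 1 + (2.96-1)·0.75/4 = 1.367500
θ = twist·z/height = -63°·0.75/4 = -11.8125° = -0.206167 rad
cos θ = 0.978823, sin θ = -0.204710 (intermediates below are computed at full precision and shown rounded to 5 d.p.)
v1: (-3,4.5) → rotate → (-2.01528,5.01883) → ×s → (-2.75589,6.86325) → (-2.76,6.86)
v2: (-1.5,1.5) → rotate → (-1.16117,1.77530) → ×s → (-1.58790,2.42772) → (-1.59,2.43)
v3: (3.5,-4.5) → rotate → (2.50469,-5.12119) → ×s → (3.42516,-7.00322) → (3.43,-7.00)
v4: (4,-0.5) → rotate → (3.81294,-1.30825) → ×s → (5.21419,-1.78903) → (5.21,-1.79)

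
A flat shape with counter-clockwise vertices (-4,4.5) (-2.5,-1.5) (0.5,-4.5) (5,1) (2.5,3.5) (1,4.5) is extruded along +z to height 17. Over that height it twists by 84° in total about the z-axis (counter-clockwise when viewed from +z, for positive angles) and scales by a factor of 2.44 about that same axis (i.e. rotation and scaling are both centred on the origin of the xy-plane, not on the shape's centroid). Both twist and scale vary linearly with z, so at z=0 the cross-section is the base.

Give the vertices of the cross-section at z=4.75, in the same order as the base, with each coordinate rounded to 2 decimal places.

Cross-section at z=4.75: (-7.66,3.55) (-2.38,-3.33) (3.16,-5.51) (5.87,4.08) (1.26,5.90) (-1.23,6.35)

t = z/height = 4.75/17 = 0.279412
s = 1 + (scale-1)·z/height = 1 + (2.44-1)·4.75/17 = 1.402353
θ = twist·z/height = 84°·4.75/17 = 23.4706° = 0.409639 rad
cos θ = 0.917265, sin θ = 0.398278 (intermediates below are computed at full precision and shown rounded to 5 d.p.)
v1: (-4,4.5) → rotate → (-5.46131,2.53458) → ×s → (-7.65869,3.55437) → (-7.66,3.55)
v2: (-2.5,-1.5) → rotate → (-1.69574,-2.37159) → ×s → (-2.37803,-3.32581) → (-2.38,-3.33)
v3: (0.5,-4.5) → rotate → (2.25088,-3.92855) → ×s → (3.15653,-5.50922) → (3.16,-5.51)
v4: (5,1) → rotate → (4.18804,2.90866) → ×s → (5.87312,4.07896) → (5.87,4.08)
v5: (2.5,3.5) → rotate → (0.89919,4.20612) → ×s → (1.26098,5.89847) → (1.26,5.90)
v6: (1,4.5) → rotate → (-0.87499,4.52597) → ×s → (-1.22704,6.34701) → (-1.23,6.35)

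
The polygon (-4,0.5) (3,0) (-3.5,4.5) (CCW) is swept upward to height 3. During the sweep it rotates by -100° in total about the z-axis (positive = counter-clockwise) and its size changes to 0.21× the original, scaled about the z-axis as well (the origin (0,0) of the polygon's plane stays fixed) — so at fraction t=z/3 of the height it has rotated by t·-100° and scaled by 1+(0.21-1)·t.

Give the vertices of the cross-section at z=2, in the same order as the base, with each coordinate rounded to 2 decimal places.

t = z/height = 2/3 = 0.666667
s = 1 + (scale-1)·z/height = 1 + (0.21-1)·2/3 = 0.473333
θ = twist·z/height = -100°·2/3 = -66.6667° = -1.163553 rad
cos θ = 0.396080, sin θ = -0.918216 (intermediates below are computed at full precision and shown rounded to 5 d.p.)
v1: (-4,0.5) → rotate → (-1.12521,3.87090) → ×s → (-0.53260,1.83223) → (-0.53,1.83)
v2: (3,0) → rotate → (1.18824,-2.75465) → ×s → (0.56243,-1.30387) → (0.56,-1.30)
v3: (-3.5,4.5) → rotate → (2.74569,4.99612) → ×s → (1.29963,2.36483) → (1.30,2.36)

Cross-section at z=2: (-0.53,1.83) (0.56,-1.30) (1.30,2.36)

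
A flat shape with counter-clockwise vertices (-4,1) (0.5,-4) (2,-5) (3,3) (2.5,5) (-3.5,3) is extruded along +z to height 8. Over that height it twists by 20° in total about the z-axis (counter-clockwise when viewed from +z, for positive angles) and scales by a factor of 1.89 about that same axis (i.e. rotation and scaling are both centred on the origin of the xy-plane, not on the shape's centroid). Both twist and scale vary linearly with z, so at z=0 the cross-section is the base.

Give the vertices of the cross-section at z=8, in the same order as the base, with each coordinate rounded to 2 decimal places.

t = z/height = 8/8 = 1
s = 1 + (scale-1)·z/height = 1 + (1.89-1)·8/8 = 1.890000
θ = twist·z/height = 20°·8/8 = 20.0000° = 0.349066 rad
cos θ = 0.939693, sin θ = 0.342020 (intermediates below are computed at full precision and shown rounded to 5 d.p.)
v1: (-4,1) → rotate → (-4.10079,-0.42839) → ×s → (-7.75049,-0.80965) → (-7.75,-0.81)
v2: (0.5,-4) → rotate → (1.83793,-3.58776) → ×s → (3.47368,-6.78087) → (3.47,-6.78)
v3: (2,-5) → rotate → (3.58949,-4.01442) → ×s → (6.78413,-7.58726) → (6.78,-7.59)
v4: (3,3) → rotate → (1.79302,3.84514) → ×s → (3.38880,7.26731) → (3.39,7.27)
v5: (2.5,5) → rotate → (0.63913,5.55351) → ×s → (1.20796,10.49614) → (1.21,10.50)
v6: (-3.5,3) → rotate → (-4.31498,1.62201) → ×s → (-8.15532,3.06559) → (-8.16,3.07)

Cross-section at z=8: (-7.75,-0.81) (3.47,-6.78) (6.78,-7.59) (3.39,7.27) (1.21,10.50) (-8.16,3.07)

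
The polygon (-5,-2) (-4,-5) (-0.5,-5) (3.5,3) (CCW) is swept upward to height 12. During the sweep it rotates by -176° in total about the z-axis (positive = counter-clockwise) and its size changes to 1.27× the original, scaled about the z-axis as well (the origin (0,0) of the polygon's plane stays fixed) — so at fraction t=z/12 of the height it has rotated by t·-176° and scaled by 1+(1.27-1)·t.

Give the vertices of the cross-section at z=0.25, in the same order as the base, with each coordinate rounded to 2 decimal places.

Cross-section at z=0.25: (-5.15,-1.69) (-4.34,-4.76) (-0.82,-4.99) (3.71,2.79)

t = z/height = 0.25/12 = 0.0208333
s = 1 + (scale-1)·z/height = 1 + (1.27-1)·0.25/12 = 1.005625
θ = twist·z/height = -176°·0.25/12 = -3.6667° = -0.063995 rad
cos θ = 0.997953, sin θ = -0.063952 (intermediates below are computed at full precision and shown rounded to 5 d.p.)
v1: (-5,-2) → rotate → (-5.11767,-1.67615) → ×s → (-5.14646,-1.68558) → (-5.15,-1.69)
v2: (-4,-5) → rotate → (-4.31157,-4.73396) → ×s → (-4.33582,-4.76059) → (-4.34,-4.76)
v3: (-0.5,-5) → rotate → (-0.81874,-4.95779) → ×s → (-0.82334,-4.98568) → (-0.82,-4.99)
v4: (3.5,3) → rotate → (3.68469,2.77003) → ×s → (3.70542,2.78561) → (3.71,2.79)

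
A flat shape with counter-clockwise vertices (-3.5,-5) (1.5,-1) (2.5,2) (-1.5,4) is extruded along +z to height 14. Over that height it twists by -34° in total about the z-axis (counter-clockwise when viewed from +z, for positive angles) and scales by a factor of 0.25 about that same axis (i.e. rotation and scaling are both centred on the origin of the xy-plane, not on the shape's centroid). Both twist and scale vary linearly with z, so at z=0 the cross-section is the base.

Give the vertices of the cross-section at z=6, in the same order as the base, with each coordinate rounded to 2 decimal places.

t = z/height = 6/14 = 0.428571
s = 1 + (scale-1)·z/height = 1 + (0.25-1)·6/14 = 0.678571
θ = twist·z/height = -34°·6/14 = -14.5714° = -0.254319 rad
cos θ = 0.967835, sin θ = -0.251587 (intermediates below are computed at full precision and shown rounded to 5 d.p.)
v1: (-3.5,-5) → rotate → (-4.64536,-3.95862) → ×s → (-3.15221,-2.68621) → (-3.15,-2.69)
v2: (1.5,-1) → rotate → (1.20017,-1.34521) → ×s → (0.81440,-0.91282) → (0.81,-0.91)
v3: (2.5,2) → rotate → (2.92276,1.30670) → ×s → (1.98330,0.88669) → (1.98,0.89)
v4: (-1.5,4) → rotate → (-0.44541,4.24872) → ×s → (-0.30224,2.88306) → (-0.30,2.88)

Cross-section at z=6: (-3.15,-2.69) (0.81,-0.91) (1.98,0.89) (-0.30,2.88)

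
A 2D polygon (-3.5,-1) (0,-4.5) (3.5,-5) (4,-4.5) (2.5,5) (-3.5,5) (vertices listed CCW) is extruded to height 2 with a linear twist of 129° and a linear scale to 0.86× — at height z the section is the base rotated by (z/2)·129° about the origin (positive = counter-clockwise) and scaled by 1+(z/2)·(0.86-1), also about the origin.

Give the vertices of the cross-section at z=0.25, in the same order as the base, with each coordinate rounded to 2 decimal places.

Cross-section at z=0.25: (-3.03,-1.90) (1.23,-4.25) (4.67,-3.76) (5.00,-3.16) (1.00,5.40) (-4.67,3.76)

t = z/height = 0.25/2 = 0.125
s = 1 + (scale-1)·z/height = 1 + (0.86-1)·0.25/2 = 0.982500
θ = twist·z/height = 129°·0.25/2 = 16.1250° = 0.281434 rad
cos θ = 0.960658, sin θ = 0.277734 (intermediates below are computed at full precision and shown rounded to 5 d.p.)
v1: (-3.5,-1) → rotate → (-3.08457,-1.93273) → ×s → (-3.03059,-1.89890) → (-3.03,-1.90)
v2: (0,-4.5) → rotate → (1.24980,-4.32296) → ×s → (1.22793,-4.24731) → (1.23,-4.25)
v3: (3.5,-5) → rotate → (4.75097,-3.83122) → ×s → (4.66783,-3.76418) → (4.67,-3.76)
v4: (4,-4.5) → rotate → (5.09243,-3.21203) → ×s → (5.00332,-3.15582) → (5.00,-3.16)
v5: (2.5,5) → rotate → (1.01298,5.49762) → ×s → (0.99525,5.40142) → (1.00,5.40)
v6: (-3.5,5) → rotate → (-4.75097,3.83122) → ×s → (-4.66783,3.76418) → (-4.67,3.76)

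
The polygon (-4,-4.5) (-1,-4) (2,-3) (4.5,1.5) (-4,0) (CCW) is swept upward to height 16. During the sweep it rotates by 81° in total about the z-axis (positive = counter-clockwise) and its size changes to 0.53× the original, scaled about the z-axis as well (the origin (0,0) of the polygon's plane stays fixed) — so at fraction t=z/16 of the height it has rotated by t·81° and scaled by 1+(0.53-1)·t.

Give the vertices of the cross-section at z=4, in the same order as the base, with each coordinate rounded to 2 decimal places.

t = z/height = 4/16 = 0.25
s = 1 + (scale-1)·z/height = 1 + (0.53-1)·4/16 = 0.882500
θ = twist·z/height = 81°·4/16 = 20.2500° = 0.353429 rad
cos θ = 0.938191, sin θ = 0.346117 (intermediates below are computed at full precision and shown rounded to 5 d.p.)
v1: (-4,-4.5) → rotate → (-2.19524,-5.60633) → ×s → (-1.93730,-4.94759) → (-1.94,-4.95)
v2: (-1,-4) → rotate → (0.44628,-4.09888) → ×s → (0.39384,-3.61726) → (0.39,-3.62)
v3: (2,-3) → rotate → (2.91473,-2.12234) → ×s → (2.57225,-1.87296) → (2.57,-1.87)
v4: (4.5,1.5) → rotate → (3.70269,2.96481) → ×s → (3.26762,2.61645) → (3.27,2.62)
v5: (-4,0) → rotate → (-3.75277,-1.38447) → ×s → (-3.31182,-1.22179) → (-3.31,-1.22)

Cross-section at z=4: (-1.94,-4.95) (0.39,-3.62) (2.57,-1.87) (3.27,2.62) (-3.31,-1.22)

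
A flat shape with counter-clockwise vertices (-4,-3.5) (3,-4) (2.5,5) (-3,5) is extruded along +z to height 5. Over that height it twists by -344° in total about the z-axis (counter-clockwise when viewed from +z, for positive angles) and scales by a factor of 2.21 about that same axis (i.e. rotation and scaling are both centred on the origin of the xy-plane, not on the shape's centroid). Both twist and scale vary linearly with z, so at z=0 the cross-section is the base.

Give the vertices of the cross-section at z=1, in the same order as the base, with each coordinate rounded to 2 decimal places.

t = z/height = 1/5 = 0.2
s = 1 + (scale-1)·z/height = 1 + (2.21-1)·1/5 = 1.242000
θ = twist·z/height = -344°·1/5 = -68.8000° = -1.200787 rad
cos θ = 0.361625, sin θ = -0.932324 (intermediates below are computed at full precision and shown rounded to 5 d.p.)
v1: (-4,-3.5) → rotate → (-4.70963,2.46361) → ×s → (-5.84936,3.05980) → (-5.85,3.06)
v2: (3,-4) → rotate → (-2.64442,-4.24347) → ×s → (-3.28437,-5.27039) → (-3.28,-5.27)
v3: (2.5,5) → rotate → (5.56568,-0.52269) → ×s → (6.91258,-0.64918) → (6.91,-0.65)
v4: (-3,5) → rotate → (3.57675,4.60509) → ×s → (4.44232,5.71953) → (4.44,5.72)

Cross-section at z=1: (-5.85,3.06) (-3.28,-5.27) (6.91,-0.65) (4.44,5.72)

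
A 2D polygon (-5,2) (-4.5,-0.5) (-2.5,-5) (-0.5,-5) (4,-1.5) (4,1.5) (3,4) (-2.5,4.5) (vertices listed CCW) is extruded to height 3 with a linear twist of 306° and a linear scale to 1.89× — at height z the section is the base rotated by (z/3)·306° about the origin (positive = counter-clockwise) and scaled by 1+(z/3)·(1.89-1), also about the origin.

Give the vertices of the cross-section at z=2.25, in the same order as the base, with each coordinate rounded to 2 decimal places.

Cross-section at z=2.25: (7.95,4.17) (4.24,6.25) (-3.63,8.58) (-5.80,6.05) (-6.23,-3.45) (-2.43,-6.70) (1.82,-8.14) (8.41,-1.70)

t = z/height = 2.25/3 = 0.75
s = 1 + (scale-1)·z/height = 1 + (1.89-1)·2.25/3 = 1.667500
θ = twist·z/height = 306°·2.25/3 = 229.5000° = 4.005531 rad
cos θ = -0.649448, sin θ = -0.760406 (intermediates below are computed at full precision and shown rounded to 5 d.p.)
v1: (-5,2) → rotate → (4.76805,2.50313) → ×s → (7.95073,4.17398) → (7.95,4.17)
v2: (-4.5,-0.5) → rotate → (2.54231,3.74655) → ×s → (4.23931,6.24737) → (4.24,6.25)
v3: (-2.5,-5) → rotate → (-2.17841,5.14826) → ×s → (-3.63250,8.58472) → (-3.63,8.58)
v4: (-0.5,-5) → rotate → (-3.47731,3.62744) → ×s → (-5.79841,6.04876) → (-5.80,6.05)
v5: (4,-1.5) → rotate → (-3.73840,-2.06745) → ×s → (-6.23378,-3.44748) → (-6.23,-3.45)
v6: (4,1.5) → rotate → (-1.45718,-4.01580) → ×s → (-2.42985,-6.69634) → (-2.43,-6.70)
v7: (3,4) → rotate → (1.09328,-4.87901) → ×s → (1.82304,-8.13575) → (1.82,-8.14)
v8: (-2.5,4.5) → rotate → (5.04545,-1.02150) → ×s → (8.41328,-1.70335) → (8.41,-1.70)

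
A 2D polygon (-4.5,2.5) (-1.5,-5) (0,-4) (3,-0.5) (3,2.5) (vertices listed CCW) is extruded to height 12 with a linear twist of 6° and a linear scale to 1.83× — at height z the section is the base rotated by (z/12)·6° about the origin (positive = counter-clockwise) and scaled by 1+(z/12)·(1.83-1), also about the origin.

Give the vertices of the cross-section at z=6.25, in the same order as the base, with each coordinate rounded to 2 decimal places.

t = z/height = 6.25/12 = 0.520833
s = 1 + (scale-1)·z/height = 1 + (1.83-1)·6.25/12 = 1.432292
θ = twist·z/height = 6°·6.25/12 = 3.1250° = 0.054542 rad
cos θ = 0.998513, sin θ = 0.054515 (intermediates below are computed at full precision and shown rounded to 5 d.p.)
v1: (-4.5,2.5) → rotate → (-4.62959,2.25097) → ×s → (-6.63093,3.22404) → (-6.63,3.22)
v2: (-1.5,-5) → rotate → (-1.22520,-5.07434) → ×s → (-1.75484,-7.26793) → (-1.75,-7.27)
v3: (0,-4) → rotate → (0.21806,-3.99405) → ×s → (0.31232,-5.72065) → (0.31,-5.72)
v4: (3,-0.5) → rotate → (3.02280,-0.33571) → ×s → (4.32953,-0.48084) → (4.33,-0.48)
v5: (3,2.5) → rotate → (2.85925,2.65983) → ×s → (4.09528,3.80965) → (4.10,3.81)

Cross-section at z=6.25: (-6.63,3.22) (-1.75,-7.27) (0.31,-5.72) (4.33,-0.48) (4.10,3.81)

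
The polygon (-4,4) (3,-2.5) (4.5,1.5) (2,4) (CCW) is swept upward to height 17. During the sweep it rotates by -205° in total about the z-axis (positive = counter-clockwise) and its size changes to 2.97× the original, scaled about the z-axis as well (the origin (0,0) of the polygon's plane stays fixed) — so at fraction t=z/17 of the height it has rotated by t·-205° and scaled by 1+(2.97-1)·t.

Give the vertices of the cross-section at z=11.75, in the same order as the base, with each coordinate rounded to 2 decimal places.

t = z/height = 11.75/17 = 0.691176
s = 1 + (scale-1)·z/height = 1 + (2.97-1)·11.75/17 = 2.361618
θ = twist·z/height = -205°·11.75/17 = -141.6912° = -2.472978 rad
cos θ = -0.784681, sin θ = -0.619900 (intermediates below are computed at full precision and shown rounded to 5 d.p.)
v1: (-4,4) → rotate → (5.61832,-0.65912) → ×s → (13.26833,-1.55660) → (13.27,-1.56)
v2: (3,-2.5) → rotate → (-3.90379,0.10200) → ×s → (-9.21927,0.24089) → (-9.22,0.24)
v3: (4.5,1.5) → rotate → (-2.60121,-3.96657) → ×s → (-6.14307,-9.36752) → (-6.14,-9.37)
v4: (2,4) → rotate → (0.91024,-4.37852) → ×s → (2.14963,-10.34040) → (2.15,-10.34)

Cross-section at z=11.75: (13.27,-1.56) (-9.22,0.24) (-6.14,-9.37) (2.15,-10.34)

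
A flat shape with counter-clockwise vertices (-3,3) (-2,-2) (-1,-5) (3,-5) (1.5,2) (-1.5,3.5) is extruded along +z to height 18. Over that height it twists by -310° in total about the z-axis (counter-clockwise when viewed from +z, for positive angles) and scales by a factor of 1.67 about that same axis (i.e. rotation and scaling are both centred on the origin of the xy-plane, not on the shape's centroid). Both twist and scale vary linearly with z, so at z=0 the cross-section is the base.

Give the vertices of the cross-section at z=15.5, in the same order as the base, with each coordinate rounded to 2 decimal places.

t = z/height = 15.5/18 = 0.861111
s = 1 + (scale-1)·z/height = 1 + (1.67-1)·15.5/18 = 1.576944
θ = twist·z/height = -310°·15.5/18 = -266.9444° = -4.659059 rad
cos θ = -0.053304, sin θ = 0.998578 (intermediates below are computed at full precision and shown rounded to 5 d.p.)
v1: (-3,3) → rotate → (-2.83582,-3.15565) → ×s → (-4.47193,-4.97628) → (-4.47,-4.98)
v2: (-2,-2) → rotate → (2.10377,-1.89055) → ×s → (3.31752,-2.98129) → (3.32,-2.98)
v3: (-1,-5) → rotate → (5.04620,-0.73206) → ×s → (7.95757,-1.15441) → (7.96,-1.15)
v4: (3,-5) → rotate → (4.83298,3.26226) → ×s → (7.62134,5.14440) → (7.62,5.14)
v5: (1.5,2) → rotate → (-2.07711,1.39126) → ×s → (-3.27549,2.19394) → (-3.28,2.19)
v6: (-1.5,3.5) → rotate → (-3.41507,-1.68443) → ×s → (-5.38537,-2.65626) → (-5.39,-2.66)

Cross-section at z=15.5: (-4.47,-4.98) (3.32,-2.98) (7.96,-1.15) (7.62,5.14) (-3.28,2.19) (-5.39,-2.66)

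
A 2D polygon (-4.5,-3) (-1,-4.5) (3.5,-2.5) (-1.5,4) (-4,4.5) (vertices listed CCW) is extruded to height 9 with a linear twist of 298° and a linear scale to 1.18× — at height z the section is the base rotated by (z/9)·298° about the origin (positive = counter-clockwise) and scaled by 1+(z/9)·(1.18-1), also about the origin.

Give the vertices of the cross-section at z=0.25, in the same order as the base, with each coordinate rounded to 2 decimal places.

Cross-section at z=0.25: (-4.04,-3.63) (-0.34,-4.62) (3.84,-1.98) (-2.07,3.76) (-4.63,3.90)

t = z/height = 0.25/9 = 0.0277778
s = 1 + (scale-1)·z/height = 1 + (1.18-1)·0.25/9 = 1.005000
θ = twist·z/height = 298°·0.25/9 = 8.2778° = 0.144474 rad
cos θ = 0.989582, sin θ = 0.143972 (intermediates below are computed at full precision and shown rounded to 5 d.p.)
v1: (-4.5,-3) → rotate → (-4.02120,-3.61662) → ×s → (-4.04131,-3.63470) → (-4.04,-3.63)
v2: (-1,-4.5) → rotate → (-0.34171,-4.59709) → ×s → (-0.34341,-4.62008) → (-0.34,-4.62)
v3: (3.5,-2.5) → rotate → (3.82347,-1.97005) → ×s → (3.84258,-1.97990) → (3.84,-1.98)
v4: (-1.5,4) → rotate → (-2.06026,3.74237) → ×s → (-2.07056,3.76108) → (-2.07,3.76)
v5: (-4,4.5) → rotate → (-4.60620,3.87723) → ×s → (-4.62923,3.89661) → (-4.63,3.90)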